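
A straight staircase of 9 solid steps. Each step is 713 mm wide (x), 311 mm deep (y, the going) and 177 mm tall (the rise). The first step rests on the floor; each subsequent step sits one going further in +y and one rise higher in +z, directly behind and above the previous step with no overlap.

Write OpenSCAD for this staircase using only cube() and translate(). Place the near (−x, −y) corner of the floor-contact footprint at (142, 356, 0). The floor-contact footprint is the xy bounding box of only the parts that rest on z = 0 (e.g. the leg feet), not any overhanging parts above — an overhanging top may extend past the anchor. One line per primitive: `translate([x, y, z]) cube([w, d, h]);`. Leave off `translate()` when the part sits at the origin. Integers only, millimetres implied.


translate([142, 356, 0]) cube([713, 311, 177]);
translate([142, 667, 177]) cube([713, 311, 177]);
translate([142, 978, 354]) cube([713, 311, 177]);
translate([142, 1289, 531]) cube([713, 311, 177]);
translate([142, 1600, 708]) cube([713, 311, 177]);
translate([142, 1911, 885]) cube([713, 311, 177]);
translate([142, 2222, 1062]) cube([713, 311, 177]);
translate([142, 2533, 1239]) cube([713, 311, 177]);
translate([142, 2844, 1416]) cube([713, 311, 177]);


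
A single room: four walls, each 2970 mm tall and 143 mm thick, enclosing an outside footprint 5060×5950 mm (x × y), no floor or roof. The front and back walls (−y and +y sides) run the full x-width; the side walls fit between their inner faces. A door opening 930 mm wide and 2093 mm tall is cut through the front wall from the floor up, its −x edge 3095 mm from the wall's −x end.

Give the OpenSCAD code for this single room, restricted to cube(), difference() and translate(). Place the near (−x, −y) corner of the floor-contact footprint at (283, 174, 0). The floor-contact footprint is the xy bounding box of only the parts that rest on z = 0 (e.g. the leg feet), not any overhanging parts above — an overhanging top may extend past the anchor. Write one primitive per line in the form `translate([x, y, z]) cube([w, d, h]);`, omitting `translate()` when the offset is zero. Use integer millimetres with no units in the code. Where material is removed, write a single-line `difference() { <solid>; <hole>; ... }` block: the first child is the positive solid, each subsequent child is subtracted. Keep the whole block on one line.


difference() { translate([283, 174, 0]) cube([5060, 143, 2970]); translate([3378, 174, 0]) cube([930, 143, 2093]); }
translate([283, 5981, 0]) cube([5060, 143, 2970]);
translate([283, 317, 0]) cube([143, 5664, 2970]);
translate([5200, 317, 0]) cube([143, 5664, 2970]);


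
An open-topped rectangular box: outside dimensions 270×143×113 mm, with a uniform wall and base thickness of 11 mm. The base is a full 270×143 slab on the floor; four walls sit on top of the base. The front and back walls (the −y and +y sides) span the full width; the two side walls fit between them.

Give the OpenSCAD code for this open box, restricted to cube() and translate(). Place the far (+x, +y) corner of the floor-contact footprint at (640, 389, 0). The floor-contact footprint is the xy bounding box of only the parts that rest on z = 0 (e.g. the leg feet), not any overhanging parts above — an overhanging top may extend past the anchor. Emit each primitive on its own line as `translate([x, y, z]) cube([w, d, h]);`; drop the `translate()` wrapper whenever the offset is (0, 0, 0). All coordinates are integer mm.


translate([370, 246, 0]) cube([270, 143, 11]);
translate([370, 246, 11]) cube([270, 11, 102]);
translate([370, 378, 11]) cube([270, 11, 102]);
translate([370, 257, 11]) cube([11, 121, 102]);
translate([629, 257, 11]) cube([11, 121, 102]);


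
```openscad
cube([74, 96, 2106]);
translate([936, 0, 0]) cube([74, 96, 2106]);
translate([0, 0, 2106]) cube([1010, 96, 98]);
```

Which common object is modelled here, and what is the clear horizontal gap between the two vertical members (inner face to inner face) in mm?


A door frame. The clear opening width is 862 mm.

Two 2106 mm tall posts with a header on top — a door frame. The left jamb is 74 mm wide at x = 0; the right jamb starts at x = 936. The clear opening is 936 − 74 = 862 mm.


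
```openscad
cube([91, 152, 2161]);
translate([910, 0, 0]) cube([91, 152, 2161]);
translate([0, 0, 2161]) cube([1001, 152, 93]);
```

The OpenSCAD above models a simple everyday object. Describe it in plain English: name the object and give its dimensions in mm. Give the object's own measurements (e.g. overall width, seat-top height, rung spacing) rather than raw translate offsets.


A door frame. The clear opening is 819 mm wide and 2161 mm high. Two 91 mm wide jambs, 152 mm deep, stand either side of the opening from the floor to the top of the opening. A 93 mm thick head sits across the top of both jambs, spanning the full outside width of the frame.


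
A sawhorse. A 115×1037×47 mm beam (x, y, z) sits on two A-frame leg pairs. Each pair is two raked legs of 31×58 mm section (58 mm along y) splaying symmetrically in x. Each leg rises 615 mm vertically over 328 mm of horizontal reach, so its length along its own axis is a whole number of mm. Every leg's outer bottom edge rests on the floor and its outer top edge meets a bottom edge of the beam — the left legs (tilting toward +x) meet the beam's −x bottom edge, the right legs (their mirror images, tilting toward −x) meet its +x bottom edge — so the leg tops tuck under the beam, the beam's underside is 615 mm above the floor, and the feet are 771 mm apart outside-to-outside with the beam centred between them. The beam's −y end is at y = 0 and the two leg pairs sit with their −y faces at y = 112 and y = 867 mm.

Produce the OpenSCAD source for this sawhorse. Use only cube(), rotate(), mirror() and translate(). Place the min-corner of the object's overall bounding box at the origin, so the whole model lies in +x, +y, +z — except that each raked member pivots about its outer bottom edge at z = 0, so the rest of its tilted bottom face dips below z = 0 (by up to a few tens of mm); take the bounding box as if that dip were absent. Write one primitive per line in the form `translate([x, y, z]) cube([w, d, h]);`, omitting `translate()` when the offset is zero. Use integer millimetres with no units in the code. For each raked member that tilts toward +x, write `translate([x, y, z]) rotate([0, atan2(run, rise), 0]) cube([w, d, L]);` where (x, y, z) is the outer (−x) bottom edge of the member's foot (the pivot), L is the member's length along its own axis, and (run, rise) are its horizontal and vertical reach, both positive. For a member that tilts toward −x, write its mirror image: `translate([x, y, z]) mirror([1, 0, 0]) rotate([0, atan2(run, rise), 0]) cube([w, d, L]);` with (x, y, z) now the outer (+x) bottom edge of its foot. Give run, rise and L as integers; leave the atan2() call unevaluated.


// leg length = √(328² + 615²) = 697
// right-leg outer foot x = 2·328 + 115 = 771
// beam min-corner = (328, 0, 615)
translate([328, 0, 615]) cube([115, 1037, 47]);
translate([0, 112, 0]) rotate([0, atan2(328, 615), 0]) cube([31, 58, 697]);
translate([771, 112, 0]) mirror([1, 0, 0]) rotate([0, atan2(328, 615), 0]) cube([31, 58, 697]);
translate([0, 867, 0]) rotate([0, atan2(328, 615), 0]) cube([31, 58, 697]);
translate([771, 867, 0]) mirror([1, 0, 0]) rotate([0, atan2(328, 615), 0]) cube([31, 58, 697]);


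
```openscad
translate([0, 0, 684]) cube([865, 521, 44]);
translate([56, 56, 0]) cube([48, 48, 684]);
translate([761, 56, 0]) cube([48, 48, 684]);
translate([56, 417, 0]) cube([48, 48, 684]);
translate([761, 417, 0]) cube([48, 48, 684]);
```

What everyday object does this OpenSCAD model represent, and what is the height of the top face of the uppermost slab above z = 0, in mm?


A table. The table height is 728 mm.

A 865×521×44 slab sits at z = 684 on four 48 mm square posts — a table. The top surface is at 684 + 44 = 728 mm.


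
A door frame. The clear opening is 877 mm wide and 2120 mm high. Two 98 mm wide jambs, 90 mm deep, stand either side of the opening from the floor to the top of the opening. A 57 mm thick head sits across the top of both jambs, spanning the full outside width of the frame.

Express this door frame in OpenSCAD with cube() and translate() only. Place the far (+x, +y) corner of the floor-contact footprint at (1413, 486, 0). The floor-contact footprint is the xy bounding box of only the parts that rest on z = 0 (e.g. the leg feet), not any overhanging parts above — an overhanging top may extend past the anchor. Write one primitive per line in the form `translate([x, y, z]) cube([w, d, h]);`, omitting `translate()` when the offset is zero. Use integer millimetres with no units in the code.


translate([340, 396, 0]) cube([98, 90, 2120]);
translate([1315, 396, 0]) cube([98, 90, 2120]);
translate([340, 396, 2120]) cube([1073, 90, 57]);


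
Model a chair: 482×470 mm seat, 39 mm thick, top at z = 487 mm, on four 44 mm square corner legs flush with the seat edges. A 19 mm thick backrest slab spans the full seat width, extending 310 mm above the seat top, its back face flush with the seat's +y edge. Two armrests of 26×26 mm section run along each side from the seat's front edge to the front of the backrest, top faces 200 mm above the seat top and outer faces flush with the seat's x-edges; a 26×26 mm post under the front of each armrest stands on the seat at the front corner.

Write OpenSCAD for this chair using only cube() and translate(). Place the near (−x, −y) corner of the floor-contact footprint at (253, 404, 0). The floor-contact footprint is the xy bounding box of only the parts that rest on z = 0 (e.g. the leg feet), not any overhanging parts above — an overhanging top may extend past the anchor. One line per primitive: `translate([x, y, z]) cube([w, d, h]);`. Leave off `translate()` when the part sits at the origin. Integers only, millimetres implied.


translate([253, 404, 448]) cube([482, 470, 39]);
translate([253, 404, 0]) cube([44, 44, 448]);
translate([691, 404, 0]) cube([44, 44, 448]);
translate([253, 830, 0]) cube([44, 44, 448]);
translate([691, 830, 0]) cube([44, 44, 448]);
translate([253, 855, 487]) cube([482, 19, 310]);
translate([253, 404, 661]) cube([26, 451, 26]);
translate([709, 404, 661]) cube([26, 451, 26]);
translate([253, 404, 487]) cube([26, 26, 174]);
translate([709, 404, 487]) cube([26, 26, 174]);


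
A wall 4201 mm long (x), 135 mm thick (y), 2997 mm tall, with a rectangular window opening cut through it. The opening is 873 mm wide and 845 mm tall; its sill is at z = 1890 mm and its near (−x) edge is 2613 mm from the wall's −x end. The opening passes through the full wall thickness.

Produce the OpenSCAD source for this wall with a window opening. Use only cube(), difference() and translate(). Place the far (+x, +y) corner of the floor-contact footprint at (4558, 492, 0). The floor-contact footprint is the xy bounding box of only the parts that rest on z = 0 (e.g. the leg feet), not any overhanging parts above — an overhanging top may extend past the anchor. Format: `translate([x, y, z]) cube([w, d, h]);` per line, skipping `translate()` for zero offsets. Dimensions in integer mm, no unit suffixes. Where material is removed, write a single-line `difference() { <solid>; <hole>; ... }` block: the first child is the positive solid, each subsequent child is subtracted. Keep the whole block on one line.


difference() { translate([357, 357, 0]) cube([4201, 135, 2997]); translate([2970, 357, 1890]) cube([873, 135, 845]); }


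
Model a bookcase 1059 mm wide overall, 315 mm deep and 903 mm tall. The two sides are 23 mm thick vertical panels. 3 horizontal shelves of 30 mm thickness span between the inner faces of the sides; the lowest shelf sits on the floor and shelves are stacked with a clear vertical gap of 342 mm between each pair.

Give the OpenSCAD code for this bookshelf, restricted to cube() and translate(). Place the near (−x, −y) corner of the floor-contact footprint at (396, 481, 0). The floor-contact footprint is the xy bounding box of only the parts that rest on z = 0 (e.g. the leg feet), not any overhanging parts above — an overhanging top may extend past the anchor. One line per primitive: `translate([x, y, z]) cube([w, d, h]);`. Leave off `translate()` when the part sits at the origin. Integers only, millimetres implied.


translate([396, 481, 0]) cube([23, 315, 903]);
translate([1432, 481, 0]) cube([23, 315, 903]);
translate([419, 481, 0]) cube([1013, 315, 30]);
translate([419, 481, 372]) cube([1013, 315, 30]);
translate([419, 481, 744]) cube([1013, 315, 30]);


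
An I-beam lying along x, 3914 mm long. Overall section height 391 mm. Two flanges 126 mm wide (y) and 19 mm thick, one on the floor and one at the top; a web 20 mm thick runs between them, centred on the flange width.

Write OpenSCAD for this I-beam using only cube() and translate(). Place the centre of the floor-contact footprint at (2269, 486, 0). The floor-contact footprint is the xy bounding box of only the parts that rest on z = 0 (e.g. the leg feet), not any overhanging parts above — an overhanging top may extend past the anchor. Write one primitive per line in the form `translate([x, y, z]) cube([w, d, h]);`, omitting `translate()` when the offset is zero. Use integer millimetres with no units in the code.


translate([312, 423, 0]) cube([3914, 126, 19]);
translate([312, 476, 19]) cube([3914, 20, 353]);
translate([312, 423, 372]) cube([3914, 126, 19]);


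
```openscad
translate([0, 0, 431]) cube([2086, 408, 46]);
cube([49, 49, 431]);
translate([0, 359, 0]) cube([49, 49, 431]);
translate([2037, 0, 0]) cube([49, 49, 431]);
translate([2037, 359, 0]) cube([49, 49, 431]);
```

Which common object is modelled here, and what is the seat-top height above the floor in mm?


A bench. The seat-top height is 477 mm.

A long slab on four corner posts — a bench. The slab sits at z = 431 with thickness 46, so the top is 431 + 46 = 477 mm.


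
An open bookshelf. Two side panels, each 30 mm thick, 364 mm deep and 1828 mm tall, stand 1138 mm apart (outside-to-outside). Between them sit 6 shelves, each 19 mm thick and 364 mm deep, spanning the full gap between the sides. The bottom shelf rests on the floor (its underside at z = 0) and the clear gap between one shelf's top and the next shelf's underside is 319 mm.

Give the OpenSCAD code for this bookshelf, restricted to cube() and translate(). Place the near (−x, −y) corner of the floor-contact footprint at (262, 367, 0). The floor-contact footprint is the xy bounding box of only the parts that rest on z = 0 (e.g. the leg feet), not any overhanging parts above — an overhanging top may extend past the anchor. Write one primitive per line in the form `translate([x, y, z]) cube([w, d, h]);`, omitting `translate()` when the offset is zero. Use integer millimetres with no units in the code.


translate([262, 367, 0]) cube([30, 364, 1828]);
translate([1370, 367, 0]) cube([30, 364, 1828]);
translate([292, 367, 0]) cube([1078, 364, 19]);
translate([292, 367, 338]) cube([1078, 364, 19]);
translate([292, 367, 676]) cube([1078, 364, 19]);
translate([292, 367, 1014]) cube([1078, 364, 19]);
translate([292, 367, 1352]) cube([1078, 364, 19]);
translate([292, 367, 1690]) cube([1078, 364, 19]);


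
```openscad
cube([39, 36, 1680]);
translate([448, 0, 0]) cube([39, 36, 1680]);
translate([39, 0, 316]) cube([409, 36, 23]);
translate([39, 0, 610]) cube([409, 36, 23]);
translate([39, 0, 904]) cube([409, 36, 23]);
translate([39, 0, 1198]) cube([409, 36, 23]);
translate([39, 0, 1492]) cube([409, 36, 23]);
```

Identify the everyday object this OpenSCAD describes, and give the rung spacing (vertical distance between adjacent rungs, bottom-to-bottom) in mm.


A ladder. The rung spacing is 294 mm.

Two tall 39×36 posts with 5 short bars between them — a ladder. Adjacent rungs sit at z = 316 and z = 610, so the spacing is 610 − 316 = 294 mm.


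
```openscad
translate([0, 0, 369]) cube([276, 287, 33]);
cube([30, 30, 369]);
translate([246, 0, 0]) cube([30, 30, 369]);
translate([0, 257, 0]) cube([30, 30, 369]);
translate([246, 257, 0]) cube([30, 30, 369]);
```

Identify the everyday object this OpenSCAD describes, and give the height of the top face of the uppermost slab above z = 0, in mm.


A stool. The seat height is 402 mm.

A 276×287×33 slab at z = 369 on four corner posts — a stool. The seat top is 369 + 33 = 402 mm.


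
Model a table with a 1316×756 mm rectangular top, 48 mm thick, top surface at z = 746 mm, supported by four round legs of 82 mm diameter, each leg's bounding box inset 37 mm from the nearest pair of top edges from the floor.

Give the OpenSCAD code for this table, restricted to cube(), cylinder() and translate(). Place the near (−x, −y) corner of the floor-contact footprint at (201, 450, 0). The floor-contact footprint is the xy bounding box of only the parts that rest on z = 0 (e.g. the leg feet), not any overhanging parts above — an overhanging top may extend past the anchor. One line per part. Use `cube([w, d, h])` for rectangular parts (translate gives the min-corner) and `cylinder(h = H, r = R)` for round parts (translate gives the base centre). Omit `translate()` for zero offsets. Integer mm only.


translate([164, 413, 698]) cube([1316, 756, 48]);
translate([242, 491, 0]) cylinder(h = 698, r = 41);
translate([1402, 491, 0]) cylinder(h = 698, r = 41);
translate([242, 1091, 0]) cylinder(h = 698, r = 41);
translate([1402, 1091, 0]) cylinder(h = 698, r = 41);


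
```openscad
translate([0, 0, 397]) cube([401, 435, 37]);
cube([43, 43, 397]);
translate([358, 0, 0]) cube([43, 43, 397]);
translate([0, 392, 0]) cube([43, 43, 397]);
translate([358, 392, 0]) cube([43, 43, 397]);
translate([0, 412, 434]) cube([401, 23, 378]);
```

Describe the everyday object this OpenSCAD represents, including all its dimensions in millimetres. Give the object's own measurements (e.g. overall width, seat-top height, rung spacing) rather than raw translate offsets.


A chair. The seat is a 401×435×37 mm slab with its top at z = 434 mm, on four 43×43 mm corner legs (flush with the seat edges, standing on z = 0). A flat backrest 23 mm thick, 378 mm tall, spans the full seat width and rises from the seat top along its +y edge, rear face flush with the rear of the seat.


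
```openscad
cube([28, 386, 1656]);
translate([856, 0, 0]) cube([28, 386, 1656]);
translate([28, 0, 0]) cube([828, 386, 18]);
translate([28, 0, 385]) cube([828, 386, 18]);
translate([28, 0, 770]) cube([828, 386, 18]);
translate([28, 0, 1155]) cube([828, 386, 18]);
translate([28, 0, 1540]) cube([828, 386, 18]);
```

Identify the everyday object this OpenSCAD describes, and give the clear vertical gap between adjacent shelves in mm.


A bookshelf. The clear shelf gap is 367 mm.

Two tall side panels with 5 horizontal boards between them — a bookshelf. The first two shelf undersides are at z = 0 and z = 385; with shelf thickness 18, the clear gap is 385 − 0 − 18 = 367 mm.


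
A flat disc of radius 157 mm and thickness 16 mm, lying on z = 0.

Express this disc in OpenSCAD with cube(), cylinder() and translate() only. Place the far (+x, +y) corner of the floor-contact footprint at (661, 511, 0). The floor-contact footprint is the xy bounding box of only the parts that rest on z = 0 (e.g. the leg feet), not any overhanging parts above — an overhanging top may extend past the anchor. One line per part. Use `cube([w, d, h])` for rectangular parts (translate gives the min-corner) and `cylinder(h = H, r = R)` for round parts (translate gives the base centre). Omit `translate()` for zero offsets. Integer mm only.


translate([504, 354, 0]) cylinder(h = 16, r = 157);


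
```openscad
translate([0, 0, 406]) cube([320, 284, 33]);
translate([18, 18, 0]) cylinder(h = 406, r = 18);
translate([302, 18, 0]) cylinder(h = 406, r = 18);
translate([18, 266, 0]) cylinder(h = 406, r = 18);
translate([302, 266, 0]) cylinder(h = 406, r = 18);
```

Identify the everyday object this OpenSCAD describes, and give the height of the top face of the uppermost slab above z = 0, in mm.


A stool. The seat height is 439 mm.

A 320×284×33 slab at z = 406 on four corner cylinders — a stool. The seat top is 406 + 33 = 439 mm.


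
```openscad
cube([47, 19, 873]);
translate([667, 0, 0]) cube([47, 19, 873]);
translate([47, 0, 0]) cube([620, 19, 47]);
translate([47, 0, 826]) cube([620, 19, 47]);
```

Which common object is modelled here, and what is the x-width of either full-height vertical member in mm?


A picture frame. The border width is 47 mm.

Four thin pieces enclosing a rectangular opening — a picture frame. The two full-height stiles are 873 mm tall; the top rail sits at z = 826 and is 47 mm tall, so the border above the opening is 873 − 826 = 47 mm, matching the stile x-width.


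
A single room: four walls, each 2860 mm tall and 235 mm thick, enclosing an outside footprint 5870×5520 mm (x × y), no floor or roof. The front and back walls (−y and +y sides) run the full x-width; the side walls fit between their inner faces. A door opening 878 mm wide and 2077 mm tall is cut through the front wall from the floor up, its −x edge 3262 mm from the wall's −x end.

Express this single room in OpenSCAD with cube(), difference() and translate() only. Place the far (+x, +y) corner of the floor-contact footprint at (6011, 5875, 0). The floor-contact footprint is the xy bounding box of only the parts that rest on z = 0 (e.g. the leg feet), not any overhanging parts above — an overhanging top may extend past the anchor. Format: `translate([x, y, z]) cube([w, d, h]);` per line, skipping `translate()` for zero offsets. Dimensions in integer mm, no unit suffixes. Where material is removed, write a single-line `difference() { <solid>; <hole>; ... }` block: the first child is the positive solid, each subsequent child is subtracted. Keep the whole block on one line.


difference() { translate([141, 355, 0]) cube([5870, 235, 2860]); translate([3403, 355, 0]) cube([878, 235, 2077]); }
translate([141, 5640, 0]) cube([5870, 235, 2860]);
translate([141, 590, 0]) cube([235, 5050, 2860]);
translate([5776, 590, 0]) cube([235, 5050, 2860]);


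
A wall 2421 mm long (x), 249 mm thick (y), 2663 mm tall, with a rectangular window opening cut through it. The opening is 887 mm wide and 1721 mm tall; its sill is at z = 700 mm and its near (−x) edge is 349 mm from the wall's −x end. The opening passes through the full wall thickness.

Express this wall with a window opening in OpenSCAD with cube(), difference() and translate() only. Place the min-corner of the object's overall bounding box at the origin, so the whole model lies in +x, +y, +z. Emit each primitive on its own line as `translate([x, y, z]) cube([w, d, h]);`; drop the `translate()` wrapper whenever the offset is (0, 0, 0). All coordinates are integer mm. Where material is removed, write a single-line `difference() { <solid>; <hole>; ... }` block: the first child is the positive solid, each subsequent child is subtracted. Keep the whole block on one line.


difference() { cube([2421, 249, 2663]); translate([349, 0, 700]) cube([887, 249, 1721]); }


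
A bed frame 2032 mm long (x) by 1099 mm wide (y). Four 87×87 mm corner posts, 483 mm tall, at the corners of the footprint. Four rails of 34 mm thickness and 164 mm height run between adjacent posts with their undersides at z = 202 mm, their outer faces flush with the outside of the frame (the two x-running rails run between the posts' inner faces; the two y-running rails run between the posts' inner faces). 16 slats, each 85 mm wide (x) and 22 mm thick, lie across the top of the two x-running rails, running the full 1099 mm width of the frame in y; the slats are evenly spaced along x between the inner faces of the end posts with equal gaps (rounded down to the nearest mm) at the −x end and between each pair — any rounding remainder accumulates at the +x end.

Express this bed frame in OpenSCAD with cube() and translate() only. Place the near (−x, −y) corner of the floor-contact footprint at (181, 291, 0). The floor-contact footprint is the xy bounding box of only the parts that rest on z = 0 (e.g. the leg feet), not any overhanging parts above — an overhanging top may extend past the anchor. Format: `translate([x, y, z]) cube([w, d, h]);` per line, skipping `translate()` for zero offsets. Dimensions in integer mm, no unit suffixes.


// slat z = rail_z + rail_h = 202 + 164 = 366
// slat gap = ⌊(1858 − 16·85) / 17⌋ = 29
translate([181, 291, 0]) cube([87, 87, 483]);
translate([181, 1303, 0]) cube([87, 87, 483]);
translate([2126, 291, 0]) cube([87, 87, 483]);
translate([2126, 1303, 0]) cube([87, 87, 483]);
translate([268, 291, 202]) cube([1858, 34, 164]);
translate([268, 1356, 202]) cube([1858, 34, 164]);
translate([181, 378, 202]) cube([34, 925, 164]);
translate([2179, 378, 202]) cube([34, 925, 164]);
translate([297, 291, 366]) cube([85, 1099, 22]);
translate([411, 291, 366]) cube([85, 1099, 22]);
translate([525, 291, 366]) cube([85, 1099, 22]);
translate([639, 291, 366]) cube([85, 1099, 22]);
translate([753, 291, 366]) cube([85, 1099, 22]);
translate([867, 291, 366]) cube([85, 1099, 22]);
translate([981, 291, 366]) cube([85, 1099, 22]);
translate([1095, 291, 366]) cube([85, 1099, 22]);
translate([1209, 291, 366]) cube([85, 1099, 22]);
translate([1323, 291, 366]) cube([85, 1099, 22]);
translate([1437, 291, 366]) cube([85, 1099, 22]);
translate([1551, 291, 366]) cube([85, 1099, 22]);
translate([1665, 291, 366]) cube([85, 1099, 22]);
translate([1779, 291, 366]) cube([85, 1099, 22]);
translate([1893, 291, 366]) cube([85, 1099, 22]);
translate([2007, 291, 366]) cube([85, 1099, 22]);


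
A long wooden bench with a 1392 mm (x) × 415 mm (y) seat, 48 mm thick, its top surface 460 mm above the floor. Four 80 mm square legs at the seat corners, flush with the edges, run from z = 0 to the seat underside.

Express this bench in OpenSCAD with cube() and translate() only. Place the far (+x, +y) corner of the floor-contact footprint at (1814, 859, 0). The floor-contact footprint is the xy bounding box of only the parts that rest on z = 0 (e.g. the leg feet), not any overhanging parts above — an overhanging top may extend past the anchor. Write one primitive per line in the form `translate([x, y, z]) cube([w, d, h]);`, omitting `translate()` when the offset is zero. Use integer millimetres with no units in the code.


translate([422, 444, 412]) cube([1392, 415, 48]);
translate([422, 444, 0]) cube([80, 80, 412]);
translate([422, 779, 0]) cube([80, 80, 412]);
translate([1734, 444, 0]) cube([80, 80, 412]);
translate([1734, 779, 0]) cube([80, 80, 412]);


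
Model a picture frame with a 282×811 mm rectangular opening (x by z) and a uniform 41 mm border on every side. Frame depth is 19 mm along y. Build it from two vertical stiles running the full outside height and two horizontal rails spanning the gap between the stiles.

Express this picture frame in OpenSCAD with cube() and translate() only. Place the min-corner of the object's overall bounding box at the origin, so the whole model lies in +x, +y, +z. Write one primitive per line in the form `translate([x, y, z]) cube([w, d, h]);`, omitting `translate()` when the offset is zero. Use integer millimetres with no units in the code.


cube([41, 19, 893]);
translate([323, 0, 0]) cube([41, 19, 893]);
translate([41, 0, 0]) cube([282, 19, 41]);
translate([41, 0, 852]) cube([282, 19, 41]);


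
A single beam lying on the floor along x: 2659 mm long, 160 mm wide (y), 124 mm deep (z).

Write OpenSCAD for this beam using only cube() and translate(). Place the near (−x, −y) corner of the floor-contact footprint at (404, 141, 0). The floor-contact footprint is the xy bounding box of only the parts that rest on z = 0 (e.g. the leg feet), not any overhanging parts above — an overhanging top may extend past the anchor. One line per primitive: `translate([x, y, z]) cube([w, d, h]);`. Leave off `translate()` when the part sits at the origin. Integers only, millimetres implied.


translate([404, 141, 0]) cube([2659, 160, 124]);


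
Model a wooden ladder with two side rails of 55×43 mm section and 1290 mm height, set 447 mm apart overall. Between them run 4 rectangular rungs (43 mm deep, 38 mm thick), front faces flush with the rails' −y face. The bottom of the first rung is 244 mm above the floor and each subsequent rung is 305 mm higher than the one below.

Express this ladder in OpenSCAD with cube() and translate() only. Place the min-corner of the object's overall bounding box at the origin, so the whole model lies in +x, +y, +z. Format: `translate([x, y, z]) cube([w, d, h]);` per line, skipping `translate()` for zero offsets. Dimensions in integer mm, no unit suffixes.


cube([55, 43, 1290]);
translate([392, 0, 0]) cube([55, 43, 1290]);
translate([55, 0, 244]) cube([337, 43, 38]);
translate([55, 0, 549]) cube([337, 43, 38]);
translate([55, 0, 854]) cube([337, 43, 38]);
translate([55, 0, 1159]) cube([337, 43, 38]);


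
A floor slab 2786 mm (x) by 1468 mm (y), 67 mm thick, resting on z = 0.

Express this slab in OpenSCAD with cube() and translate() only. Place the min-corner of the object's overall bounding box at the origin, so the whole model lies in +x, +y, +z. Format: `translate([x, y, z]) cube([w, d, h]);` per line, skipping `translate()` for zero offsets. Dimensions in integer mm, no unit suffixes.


cube([2786, 1468, 67]);


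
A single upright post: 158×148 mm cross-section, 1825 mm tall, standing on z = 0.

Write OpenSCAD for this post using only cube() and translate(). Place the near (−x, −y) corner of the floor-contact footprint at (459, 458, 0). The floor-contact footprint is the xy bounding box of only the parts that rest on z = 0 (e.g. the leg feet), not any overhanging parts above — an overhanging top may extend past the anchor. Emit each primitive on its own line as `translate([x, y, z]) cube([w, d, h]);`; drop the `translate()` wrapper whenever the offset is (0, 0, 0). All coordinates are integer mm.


translate([459, 458, 0]) cube([158, 148, 1825]);


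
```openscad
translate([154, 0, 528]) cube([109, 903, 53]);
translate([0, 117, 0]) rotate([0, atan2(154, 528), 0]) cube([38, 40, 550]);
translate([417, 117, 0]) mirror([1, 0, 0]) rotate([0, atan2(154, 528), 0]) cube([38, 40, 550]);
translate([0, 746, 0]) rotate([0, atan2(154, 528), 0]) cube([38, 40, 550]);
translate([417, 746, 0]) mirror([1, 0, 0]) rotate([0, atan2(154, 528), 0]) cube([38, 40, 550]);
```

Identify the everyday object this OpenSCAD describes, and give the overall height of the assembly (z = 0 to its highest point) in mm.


A sawhorse. The overall height is 581 mm.

A beam across two mirrored pairs of raked legs — a sawhorse. The beam's underside is at z = 528 (matching the legs' vertical rise in atan2(154, 528)) and the beam is 53 mm tall, so its top is at 528 + 53 = 581 mm. The raked legs top out at the beam's underside, so that is the highest point.


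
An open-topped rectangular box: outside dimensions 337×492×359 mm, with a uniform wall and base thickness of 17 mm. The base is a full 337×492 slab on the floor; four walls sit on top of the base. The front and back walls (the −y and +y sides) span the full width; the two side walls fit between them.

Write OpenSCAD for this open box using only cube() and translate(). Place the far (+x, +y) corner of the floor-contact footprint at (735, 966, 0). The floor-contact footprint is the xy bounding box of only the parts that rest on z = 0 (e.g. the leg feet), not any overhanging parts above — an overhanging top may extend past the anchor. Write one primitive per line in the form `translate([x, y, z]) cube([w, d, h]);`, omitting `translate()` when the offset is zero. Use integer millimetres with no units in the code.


translate([398, 474, 0]) cube([337, 492, 17]);
translate([398, 474, 17]) cube([337, 17, 342]);
translate([398, 949, 17]) cube([337, 17, 342]);
translate([398, 491, 17]) cube([17, 458, 342]);
translate([718, 491, 17]) cube([17, 458, 342]);


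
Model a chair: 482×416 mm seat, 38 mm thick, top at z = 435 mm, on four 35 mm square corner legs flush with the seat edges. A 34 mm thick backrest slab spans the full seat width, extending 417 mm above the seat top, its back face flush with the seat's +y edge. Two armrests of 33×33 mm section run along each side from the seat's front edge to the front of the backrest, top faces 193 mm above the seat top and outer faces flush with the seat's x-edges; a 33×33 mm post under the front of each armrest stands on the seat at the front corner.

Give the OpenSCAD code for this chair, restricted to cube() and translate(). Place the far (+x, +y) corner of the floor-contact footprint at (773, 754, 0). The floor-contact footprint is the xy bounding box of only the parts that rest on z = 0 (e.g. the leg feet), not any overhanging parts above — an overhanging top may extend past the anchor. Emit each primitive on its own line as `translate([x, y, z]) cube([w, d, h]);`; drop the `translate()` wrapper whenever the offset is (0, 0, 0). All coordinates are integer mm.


translate([291, 338, 397]) cube([482, 416, 38]);
translate([291, 338, 0]) cube([35, 35, 397]);
translate([738, 338, 0]) cube([35, 35, 397]);
translate([291, 719, 0]) cube([35, 35, 397]);
translate([738, 719, 0]) cube([35, 35, 397]);
translate([291, 720, 435]) cube([482, 34, 417]);
translate([291, 338, 595]) cube([33, 382, 33]);
translate([740, 338, 595]) cube([33, 382, 33]);
translate([291, 338, 435]) cube([33, 33, 160]);
translate([740, 338, 435]) cube([33, 33, 160]);


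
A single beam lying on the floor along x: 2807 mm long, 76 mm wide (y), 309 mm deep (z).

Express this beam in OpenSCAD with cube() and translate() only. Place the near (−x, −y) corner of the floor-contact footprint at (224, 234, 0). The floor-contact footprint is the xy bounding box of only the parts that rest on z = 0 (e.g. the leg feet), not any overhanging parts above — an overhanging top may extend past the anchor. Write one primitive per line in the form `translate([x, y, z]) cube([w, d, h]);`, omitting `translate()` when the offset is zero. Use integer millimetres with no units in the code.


translate([224, 234, 0]) cube([2807, 76, 309]);


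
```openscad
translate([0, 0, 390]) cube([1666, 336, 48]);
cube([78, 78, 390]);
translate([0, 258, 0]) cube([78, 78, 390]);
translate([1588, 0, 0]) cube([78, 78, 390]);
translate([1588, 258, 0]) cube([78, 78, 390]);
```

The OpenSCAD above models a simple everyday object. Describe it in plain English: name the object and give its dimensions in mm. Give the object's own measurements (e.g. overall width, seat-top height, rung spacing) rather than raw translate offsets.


A long wooden bench with a 1666 mm (x) × 336 mm (y) seat, 48 mm thick, its top surface 438 mm above the floor. Four 78 mm square legs at the seat corners, flush with the edges, run from z = 0 to the seat underside.


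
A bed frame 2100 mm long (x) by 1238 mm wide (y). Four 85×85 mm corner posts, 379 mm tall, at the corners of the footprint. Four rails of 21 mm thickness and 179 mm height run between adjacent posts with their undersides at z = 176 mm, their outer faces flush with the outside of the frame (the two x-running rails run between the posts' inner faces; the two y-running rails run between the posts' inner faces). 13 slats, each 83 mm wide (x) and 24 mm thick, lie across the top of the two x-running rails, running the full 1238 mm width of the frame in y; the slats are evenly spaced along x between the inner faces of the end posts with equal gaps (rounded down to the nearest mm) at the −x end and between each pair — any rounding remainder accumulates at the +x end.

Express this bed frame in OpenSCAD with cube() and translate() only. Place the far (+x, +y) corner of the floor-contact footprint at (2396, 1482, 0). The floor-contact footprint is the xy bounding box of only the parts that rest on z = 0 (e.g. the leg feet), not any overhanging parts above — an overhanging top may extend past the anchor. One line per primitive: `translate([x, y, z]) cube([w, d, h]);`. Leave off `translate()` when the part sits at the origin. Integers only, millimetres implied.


// slat z = rail_z + rail_h = 176 + 179 = 355
// slat gap = ⌊(1930 − 13·83) / 14⌋ = 60
translate([296, 244, 0]) cube([85, 85, 379]);
translate([296, 1397, 0]) cube([85, 85, 379]);
translate([2311, 244, 0]) cube([85, 85, 379]);
translate([2311, 1397, 0]) cube([85, 85, 379]);
translate([381, 244, 176]) cube([1930, 21, 179]);
translate([381, 1461, 176]) cube([1930, 21, 179]);
translate([296, 329, 176]) cube([21, 1068, 179]);
translate([2375, 329, 176]) cube([21, 1068, 179]);
translate([441, 244, 355]) cube([83, 1238, 24]);
translate([584, 244, 355]) cube([83, 1238, 24]);
translate([727, 244, 355]) cube([83, 1238, 24]);
translate([870, 244, 355]) cube([83, 1238, 24]);
translate([1013, 244, 355]) cube([83, 1238, 24]);
translate([1156, 244, 355]) cube([83, 1238, 24]);
translate([1299, 244, 355]) cube([83, 1238, 24]);
translate([1442, 244, 355]) cube([83, 1238, 24]);
translate([1585, 244, 355]) cube([83, 1238, 24]);
translate([1728, 244, 355]) cube([83, 1238, 24]);
translate([1871, 244, 355]) cube([83, 1238, 24]);
translate([2014, 244, 355]) cube([83, 1238, 24]);
translate([2157, 244, 355]) cube([83, 1238, 24]);


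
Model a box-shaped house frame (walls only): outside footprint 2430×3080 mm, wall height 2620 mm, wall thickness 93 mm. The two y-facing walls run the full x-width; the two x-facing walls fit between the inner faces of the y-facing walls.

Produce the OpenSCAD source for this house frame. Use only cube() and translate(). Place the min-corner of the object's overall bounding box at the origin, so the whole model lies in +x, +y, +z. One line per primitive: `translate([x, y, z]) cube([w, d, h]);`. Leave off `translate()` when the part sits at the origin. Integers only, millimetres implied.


cube([2430, 93, 2620]);
translate([0, 2987, 0]) cube([2430, 93, 2620]);
translate([0, 93, 0]) cube([93, 2894, 2620]);
translate([2337, 93, 0]) cube([93, 2894, 2620]);


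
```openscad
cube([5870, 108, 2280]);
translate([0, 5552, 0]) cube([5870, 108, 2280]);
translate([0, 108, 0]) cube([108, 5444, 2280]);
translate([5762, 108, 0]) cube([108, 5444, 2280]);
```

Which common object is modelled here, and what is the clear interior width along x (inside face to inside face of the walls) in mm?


A house (or room) frame. The interior width is 5654 mm.

Four 2280 mm walls enclosing a rectangle with no floor or roof — a room or house frame. Outside width is 5870 mm and wall thickness is 108 mm, so the interior width is 5870 − 2 × 108 = 5654 mm.


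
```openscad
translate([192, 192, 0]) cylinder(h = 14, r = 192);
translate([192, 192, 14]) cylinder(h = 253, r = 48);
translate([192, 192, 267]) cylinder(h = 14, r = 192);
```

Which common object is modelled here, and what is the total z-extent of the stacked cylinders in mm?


A spool. The overall height is 281 mm.

Three coaxial cylinders, large–small–large — a spool. Two 14 mm flanges and a 253 mm core give 14 + 253 + 14 = 281 mm.


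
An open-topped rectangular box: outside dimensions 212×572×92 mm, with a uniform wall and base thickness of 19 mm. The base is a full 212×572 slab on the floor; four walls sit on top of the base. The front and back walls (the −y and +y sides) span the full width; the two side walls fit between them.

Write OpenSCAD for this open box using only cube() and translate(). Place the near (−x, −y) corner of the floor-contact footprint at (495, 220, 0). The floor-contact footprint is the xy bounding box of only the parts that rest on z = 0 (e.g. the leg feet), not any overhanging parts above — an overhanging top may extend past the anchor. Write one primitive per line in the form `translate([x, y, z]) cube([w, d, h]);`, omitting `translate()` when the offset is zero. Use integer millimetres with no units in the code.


translate([495, 220, 0]) cube([212, 572, 19]);
translate([495, 220, 19]) cube([212, 19, 73]);
translate([495, 773, 19]) cube([212, 19, 73]);
translate([495, 239, 19]) cube([19, 534, 73]);
translate([688, 239, 19]) cube([19, 534, 73]);
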